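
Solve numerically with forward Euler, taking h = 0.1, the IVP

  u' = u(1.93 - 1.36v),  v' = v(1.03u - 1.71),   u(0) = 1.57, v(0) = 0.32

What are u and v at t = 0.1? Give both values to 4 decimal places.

1.8047, 0.3170

Euler on (u,v): u_{n+1} = u_n + h·u', v_{n+1} = v_n + h·v'.
0.000000: (1.570000, 0.320000); f=(2.346836, -0.029728) → (1.804684, 0.317027)
(u(0.1), v(0.1)) ≈ (1.8047, 0.3170)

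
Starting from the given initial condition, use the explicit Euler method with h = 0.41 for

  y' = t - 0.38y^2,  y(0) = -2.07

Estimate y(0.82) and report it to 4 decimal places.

-3.7371

Euler: y_{n+1} = y_n + h·f(t_n, y_n).
t=0.000000, y=-2.070000: f=-1.628262 → y ← -2.070000 + 0.41·(-1.628262) = -2.737587
t=0.410000, y=-2.737587: f=-2.437866 → y ← -2.737587 + 0.41·(-2.437866) = -3.737113
y(0.82) ≈ -3.7371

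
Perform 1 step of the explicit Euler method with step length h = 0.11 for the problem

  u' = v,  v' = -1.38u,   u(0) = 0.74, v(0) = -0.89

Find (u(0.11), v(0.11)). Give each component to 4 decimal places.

0.6421, -1.0023

Euler on (u,v): u_{n+1} = u_n + h·u', v_{n+1} = v_n + h·v'.
0.000000: (0.740000, -0.890000); f=(-0.890000, -1.021200) → (0.642100, -1.002332)
(u(0.11), v(0.11)) ≈ (0.6421, -1.0023)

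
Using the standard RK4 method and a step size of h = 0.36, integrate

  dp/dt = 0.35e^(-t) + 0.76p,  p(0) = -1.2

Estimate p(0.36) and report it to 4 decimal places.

-1.4549

RK4: k1 = f(t_n, p_n); k2 = f(t_n + h/2, p_n + (h/2)·k1); k3 = f(t_n + h/2, p_n + (h/2)·k2); k4 = f(t_n + h, p_n + h·k3); p_{n+1} = p_n + (h/6)·(k1 + 2k2 + 2k3 + k4).
t=0.000000, p=-1.200000:
  k1 = f(0.000000, -1.200000) = -0.562000
  k2 = f(0.180000, -1.301160) = -0.696537
  k3 = f(0.180000, -1.325377) = -0.714942
  k4 = f(0.360000, -1.457379) = -0.863421
  p ← -1.200000 + (0.36/6)·(k1 + 2k2 + 2k3 + k4) = -1.454903
p(0.36) ≈ -1.4549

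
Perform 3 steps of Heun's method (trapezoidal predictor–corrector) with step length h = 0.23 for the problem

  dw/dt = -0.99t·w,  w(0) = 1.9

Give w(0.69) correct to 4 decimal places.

Heun: k1 = f(t_n, w_n); k2 = f(t_n + h, w_n + h·k1); w_{n+1} = w_n + (h/2)·(k1 + k2).
t=0.000000, w=1.900000:
  k1 = f(0.000000, 1.900000) = 0.000000
  k2 = f(0.230000, 1.900000) = -0.432630
  w ← 1.900000 + (0.23/2)·(0.000000 + (-0.432630)) = 1.850248
t=0.230000, w=1.850248:
  k1 = f(0.230000, 1.850248) = -0.421301
  k2 = f(0.460000, 1.753348) = -0.798475
  w ← 1.850248 + (0.23/2)·(-0.421301 + (-0.798475)) = 1.709973
t=0.460000, w=1.709973:
  k1 = f(0.460000, 1.709973) = -0.778722
  k2 = f(0.690000, 1.530867) = -1.045735
  w ← 1.709973 + (0.23/2)·(-0.778722 + (-1.045735)) = 1.500161
w(0.69) ≈ 1.5002

1.5002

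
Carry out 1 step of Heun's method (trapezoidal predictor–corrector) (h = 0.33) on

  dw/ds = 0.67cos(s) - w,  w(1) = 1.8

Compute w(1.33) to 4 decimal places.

1.3704

Heun: k1 = f(s_n, w_n); k2 = f(s_n + h, w_n + h·k1); w_{n+1} = w_n + (h/2)·(k1 + k2).
s=1.000000, w=1.800000:
  k1 = f(1.000000, 1.800000) = -1.437997
  k2 = f(1.330000, 1.325461) = -1.165682
  w ← 1.800000 + (0.33/2)·(-1.437997 + (-1.165682)) = 1.370393
w(1.33) ≈ 1.3704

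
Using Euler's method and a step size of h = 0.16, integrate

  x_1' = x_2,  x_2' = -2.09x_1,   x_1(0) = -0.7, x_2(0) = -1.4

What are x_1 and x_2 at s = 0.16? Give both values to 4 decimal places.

Euler on (x_1,x_2): x_1_{n+1} = x_1_n + h·x_1', x_2_{n+1} = x_2_n + h·x_2'.
0.000000: (-0.700000, -1.400000); f=(-1.400000, 1.463000) → (-0.924000, -1.165920)
(x_1(0.16), x_2(0.16)) ≈ (-0.9240, -1.1659)

-0.9240, -1.1659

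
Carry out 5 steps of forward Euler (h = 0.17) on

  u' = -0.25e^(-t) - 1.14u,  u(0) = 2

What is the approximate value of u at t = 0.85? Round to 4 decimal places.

0.5826

Euler: u_{n+1} = u_n + h·f(t_n, u_n).
t=0.000000, u=2.000000: f=-2.530000 → u ← 2.000000 + 0.17·(-2.530000) = 1.569900
t=0.170000, u=1.569900: f=-2.000602 → u ← 1.569900 + 0.17·(-2.000602) = 1.229798
t=0.340000, u=1.229798: f=-1.579912 → u ← 1.229798 + 0.17·(-1.579912) = 0.961213
t=0.510000, u=0.961213: f=-1.245906 → u ← 0.961213 + 0.17·(-1.245906) = 0.749409
t=0.680000, u=0.749409: f=-0.980980 → u ← 0.749409 + 0.17·(-0.980980) = 0.582642
u(0.85) ≈ 0.5826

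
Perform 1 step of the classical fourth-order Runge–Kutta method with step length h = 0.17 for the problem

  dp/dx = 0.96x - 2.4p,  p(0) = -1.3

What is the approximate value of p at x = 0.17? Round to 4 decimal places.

-0.8524

RK4: k1 = f(x_n, p_n); k2 = f(x_n + h/2, p_n + (h/2)·k1); k3 = f(x_n + h/2, p_n + (h/2)·k2); k4 = f(x_n + h, p_n + h·k3); p_{n+1} = p_n + (h/6)·(k1 + 2k2 + 2k3 + k4).
x=0.000000, p=-1.300000:
  k1 = f(0.000000, -1.300000) = 3.120000
  k2 = f(0.085000, -1.034800) = 2.565120
  k3 = f(0.085000, -1.081965) = 2.678316
  k4 = f(0.170000, -0.844686) = 2.190447
  p ← -1.300000 + (0.17/6)·(k1 + 2k2 + 2k3 + k4) = -0.852409
p(0.17) ≈ -0.8524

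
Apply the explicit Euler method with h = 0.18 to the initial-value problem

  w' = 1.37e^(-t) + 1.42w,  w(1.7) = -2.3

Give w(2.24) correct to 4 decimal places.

Euler: w_{n+1} = w_n + h·f(t_n, w_n).
t=1.700000, w=-2.300000: f=-3.015724 → w ← -2.300000 + 0.18·(-3.015724) = -2.842830
t=1.880000, w=-2.842830: f=-3.827771 → w ← -2.842830 + 0.18·(-3.827771) = -3.531829
t=2.060000, w=-3.531829: f=-4.840585 → w ← -3.531829 + 0.18·(-4.840585) = -4.403134
w(2.24) ≈ -4.4031

-4.4031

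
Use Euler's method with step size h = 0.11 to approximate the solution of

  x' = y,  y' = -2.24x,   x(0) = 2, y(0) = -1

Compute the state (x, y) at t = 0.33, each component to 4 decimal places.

Euler on (x,y): x_{n+1} = x_n + h·x', y_{n+1} = y_n + h·y'.
0.000000: (2.000000, -1.000000); f=(-1.000000, -4.480000) → (1.890000, -1.492800)
0.110000: (1.890000, -1.492800); f=(-1.492800, -4.233600) → (1.725792, -1.958496)
0.220000: (1.725792, -1.958496); f=(-1.958496, -3.865774) → (1.510357, -2.383731)
(x(0.33), y(0.33)) ≈ (1.5104, -2.3837)

1.5104, -2.3837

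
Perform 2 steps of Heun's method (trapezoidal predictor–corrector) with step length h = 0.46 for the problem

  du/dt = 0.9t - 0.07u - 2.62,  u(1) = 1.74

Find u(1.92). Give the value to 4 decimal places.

Heun: k1 = f(t_n, u_n); k2 = f(t_n + h, u_n + h·k1); u_{n+1} = u_n + (h/2)·(k1 + k2).
t=1.000000, u=1.740000:
  k1 = f(1.000000, 1.740000) = -1.841800
  k2 = f(1.460000, 0.892772) = -1.368494
  u ← 1.740000 + (0.46/2)·(-1.841800 + (-1.368494)) = 1.001632
t=1.460000, u=1.001632:
  k1 = f(1.460000, 1.001632) = -1.376114
  k2 = f(1.920000, 0.368620) = -0.917803
  u ← 1.001632 + (0.46/2)·(-1.376114 + (-0.917803)) = 0.474031
u(1.92) ≈ 0.4740

0.4740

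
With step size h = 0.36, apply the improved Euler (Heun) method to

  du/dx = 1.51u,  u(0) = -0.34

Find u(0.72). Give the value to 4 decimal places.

-0.9726

Heun: k1 = f(x_n, u_n); k2 = f(x_n + h, u_n + h·k1); u_{n+1} = u_n + (h/2)·(k1 + k2).
x=0.000000, u=-0.340000:
  k1 = f(0.000000, -0.340000) = -0.513400
  k2 = f(0.360000, -0.524824) = -0.792484
  u ← -0.340000 + (0.36/2)·(-0.513400 + (-0.792484)) = -0.575059
x=0.360000, u=-0.575059:
  k1 = f(0.360000, -0.575059) = -0.868339
  k2 = f(0.720000, -0.887661) = -1.340369
  u ← -0.575059 + (0.36/2)·(-0.868339 + (-1.340369)) = -0.972627
u(0.72) ≈ -0.9726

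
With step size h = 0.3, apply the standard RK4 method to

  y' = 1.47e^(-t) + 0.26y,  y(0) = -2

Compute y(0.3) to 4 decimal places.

RK4: k1 = f(t_n, y_n); k2 = f(t_n + h/2, y_n + (h/2)·k1); k3 = f(t_n + h/2, y_n + (h/2)·k2); k4 = f(t_n + h, y_n + h·k3); y_{n+1} = y_n + (h/6)·(k1 + 2k2 + 2k3 + k4).
t=0.000000, y=-2.000000:
  k1 = f(0.000000, -2.000000) = 0.950000
  k2 = f(0.150000, -1.857500) = 0.782291
  k3 = f(0.150000, -1.882656) = 0.775750
  k4 = f(0.300000, -1.767275) = 0.629511
  y ← -2.000000 + (0.3/6)·(k1 + 2k2 + 2k3 + k4) = -1.765220
y(0.3) ≈ -1.7652

-1.7652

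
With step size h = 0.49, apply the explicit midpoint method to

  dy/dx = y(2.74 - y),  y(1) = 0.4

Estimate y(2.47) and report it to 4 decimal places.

Midpoint: k1 = f(x_n, y_n); k2 = f(x_n + h/2, y_n + (h/2)·k1); y_{n+1} = y_n + h·k2.
x=1.000000, y=0.400000:
  k1 = f(1.000000, 0.400000) = 0.936000
  k2 = f(1.245000, 0.629320) = 1.328293
  y ← 0.400000 + 0.49·1.328293 = 1.050864
x=1.490000, y=1.050864:
  k1 = f(1.490000, 1.050864) = 1.775052
  k2 = f(1.735000, 1.485751) = 1.863502
  y ← 1.050864 + 0.49·1.863502 = 1.963979
x=1.980000, y=1.963979:
  k1 = f(1.980000, 1.963979) = 1.524088
  k2 = f(2.225000, 2.337381) = 0.941074
  y ← 1.963979 + 0.49·0.941074 = 2.425106
y(2.47) ≈ 2.4251

2.4251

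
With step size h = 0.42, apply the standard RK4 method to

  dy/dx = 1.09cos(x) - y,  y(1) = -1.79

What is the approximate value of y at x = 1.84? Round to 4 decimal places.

RK4: k1 = f(x_n, y_n); k2 = f(x_n + h/2, y_n + (h/2)·k1); k3 = f(x_n + h/2, y_n + (h/2)·k2); k4 = f(x_n + h, y_n + h·k3); y_{n+1} = y_n + (h/6)·(k1 + 2k2 + 2k3 + k4).
x=1.000000, y=-1.790000:
  k1 = f(1.000000, -1.790000) = 2.378930
  k2 = f(1.210000, -1.290425) = 1.675216
  k3 = f(1.210000, -1.438205) = 1.822996
  k4 = f(1.420000, -1.024342) = 1.188088
  y ← -1.790000 + (0.42/6)·(k1 + 2k2 + 2k3 + k4) = -1.050559
x=1.420000, y=-1.050559:
  k1 = f(1.420000, -1.050559) = 1.214305
  k2 = f(1.630000, -0.795555) = 0.731061
  k3 = f(1.630000, -0.897036) = 0.832542
  k4 = f(1.840000, -0.700891) = 0.410991
  y ← -1.050559 + (0.42/6)·(k1 + 2k2 + 2k3 + k4) = -0.717884
y(1.84) ≈ -0.7179

-0.7179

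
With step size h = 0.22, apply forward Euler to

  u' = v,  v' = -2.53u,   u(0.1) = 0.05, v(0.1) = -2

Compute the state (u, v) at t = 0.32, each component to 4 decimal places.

-0.3900, -2.0278

Euler on (u,v): u_{n+1} = u_n + h·u', v_{n+1} = v_n + h·v'.
0.100000: (0.050000, -2.000000); f=(-2.000000, -0.126500) → (-0.390000, -2.027830)
(u(0.32), v(0.32)) ≈ (-0.3900, -2.0278)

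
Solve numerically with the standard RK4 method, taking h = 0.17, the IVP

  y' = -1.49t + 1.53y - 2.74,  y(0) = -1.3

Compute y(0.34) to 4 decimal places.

RK4: k1 = f(t_n, y_n); k2 = f(t_n + h/2, y_n + (h/2)·k1); k3 = f(t_n + h/2, y_n + (h/2)·k2); k4 = f(t_n + h, y_n + h·k3); y_{n+1} = y_n + (h/6)·(k1 + 2k2 + 2k3 + k4).
t=0.000000, y=-1.300000:
  k1 = f(0.000000, -1.300000) = -4.729000
  k2 = f(0.085000, -1.701965) = -5.470656
  k3 = f(0.085000, -1.765006) = -5.567109
  k4 = f(0.170000, -2.246409) = -6.430305
  y ← -1.300000 + (0.17/6)·(k1 + 2k2 + 2k3 + k4) = -2.241654
t=0.170000, y=-2.241654:
  k1 = f(0.170000, -2.241654) = -6.423030
  k2 = f(0.255000, -2.787611) = -7.384995
  k3 = f(0.255000, -2.869378) = -7.510099
  k4 = f(0.340000, -3.518370) = -8.629707
  y ← -2.241654 + (0.17/6)·(k1 + 2k2 + 2k3 + k4) = -3.512203
y(0.34) ≈ -3.5122

-3.5122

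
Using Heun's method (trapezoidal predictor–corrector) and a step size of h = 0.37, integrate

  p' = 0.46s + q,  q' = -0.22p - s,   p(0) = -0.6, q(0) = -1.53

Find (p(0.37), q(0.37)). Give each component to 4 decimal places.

Heun on (p,q): k1 = f(s_n, state_n); k2 = f(s_n + h, state_n + h·k1); state_{n+1} = state_n + (h/2)·(k1 + k2).
0.000000: (-0.600000, -1.530000)
  k1 = (-1.530000, 0.132000)
  predictor → (-1.166100, -1.481160)
  k2 = (-1.310960, -0.113458)
  → (-1.125578, -1.526570)
(p(0.37), q(0.37)) ≈ (-1.1256, -1.5266)

-1.1256, -1.5266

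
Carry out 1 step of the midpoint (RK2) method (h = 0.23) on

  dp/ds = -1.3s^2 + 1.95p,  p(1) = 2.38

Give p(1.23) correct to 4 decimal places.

3.2480

Midpoint: k1 = f(s_n, p_n); k2 = f(s_n + h/2, p_n + (h/2)·k1); p_{n+1} = p_n + h·k2.
s=1.000000, p=2.380000:
  k1 = f(1.000000, 2.380000) = 3.341000
  k2 = f(1.115000, 2.764215) = 3.774027
  p ← 2.380000 + 0.23·3.774027 = 3.248026
p(1.23) ≈ 3.2480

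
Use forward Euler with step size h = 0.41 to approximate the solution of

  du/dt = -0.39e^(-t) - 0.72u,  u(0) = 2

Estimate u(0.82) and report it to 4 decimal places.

0.7747

Euler: u_{n+1} = u_n + h·f(t_n, u_n).
t=0.000000, u=2.000000: f=-1.830000 → u ← 2.000000 + 0.41·(-1.830000) = 1.249700
t=0.410000, u=1.249700: f=-1.158608 → u ← 1.249700 + 0.41·(-1.158608) = 0.774671
u(0.82) ≈ 0.7747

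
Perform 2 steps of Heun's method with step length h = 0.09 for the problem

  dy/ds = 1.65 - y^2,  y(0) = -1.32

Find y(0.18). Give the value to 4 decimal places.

-1.3411

Heun: k1 = f(s_n, y_n); k2 = f(s_n + h, y_n + h·k1); y_{n+1} = y_n + (h/2)·(k1 + k2).
s=0.000000, y=-1.320000:
  k1 = f(0.000000, -1.320000) = -0.092400
  k2 = f(0.090000, -1.328316) = -0.114423
  y ← -1.320000 + (0.09/2)·(-0.092400 + (-0.114423)) = -1.329307
s=0.090000, y=-1.329307:
  k1 = f(0.090000, -1.329307) = -0.117057
  k2 = f(0.180000, -1.339842) = -0.145177
  y ← -1.329307 + (0.09/2)·(-0.117057 + (-0.145177)) = -1.341108
y(0.18) ≈ -1.3411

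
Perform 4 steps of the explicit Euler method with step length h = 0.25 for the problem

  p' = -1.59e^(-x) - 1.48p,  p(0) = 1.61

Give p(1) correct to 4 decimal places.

-0.3083

Euler: p_{n+1} = p_n + h·f(x_n, p_n).
x=0.000000, p=1.610000: f=-3.972800 → p ← 1.610000 + 0.25·(-3.972800) = 0.616800
x=0.250000, p=0.616800: f=-2.151157 → p ← 0.616800 + 0.25·(-2.151157) = 0.079011
x=0.500000, p=0.079011: f=-1.081320 → p ← 0.079011 + 0.25·(-1.081320) = -0.191319
x=0.750000, p=-0.191319: f=-0.467910 → p ← -0.191319 + 0.25·(-0.467910) = -0.308297
p(1) ≈ -0.3083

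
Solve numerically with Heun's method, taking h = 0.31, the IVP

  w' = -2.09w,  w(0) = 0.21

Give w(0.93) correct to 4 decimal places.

Heun: k1 = f(t_n, w_n); k2 = f(t_n + h, w_n + h·k1); w_{n+1} = w_n + (h/2)·(k1 + k2).
t=0.000000, w=0.210000:
  k1 = f(0.000000, 0.210000) = -0.438900
  k2 = f(0.310000, 0.073941) = -0.154537
  w ← 0.210000 + (0.31/2)·(-0.438900 + (-0.154537)) = 0.118017
t=0.310000, w=0.118017:
  k1 = f(0.310000, 0.118017) = -0.246656
  k2 = f(0.620000, 0.041554) = -0.086848
  w ← 0.118017 + (0.31/2)·(-0.246656 + (-0.086848)) = 0.066324
t=0.620000, w=0.066324:
  k1 = f(0.620000, 0.066324) = -0.138618
  k2 = f(0.930000, 0.023353) = -0.048807
  w ← 0.066324 + (0.31/2)·(-0.138618 + (-0.048807)) = 0.037273
w(0.93) ≈ 0.0373

0.0373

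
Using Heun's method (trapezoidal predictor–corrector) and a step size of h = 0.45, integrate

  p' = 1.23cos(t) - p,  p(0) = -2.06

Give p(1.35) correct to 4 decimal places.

-0.0422

Heun: k1 = f(t_n, p_n); k2 = f(t_n + h, p_n + h·k1); p_{n+1} = p_n + (h/2)·(k1 + k2).
t=0.000000, p=-2.060000:
  k1 = f(0.000000, -2.060000) = 3.290000
  k2 = f(0.450000, -0.579500) = 1.687050
  p ← -2.060000 + (0.45/2)·(3.290000 + 1.687050) = -0.940164
t=0.450000, p=-0.940164:
  k1 = f(0.450000, -0.940164) = 2.047714
  k2 = f(0.900000, -0.018693) = 0.783273
  p ← -0.940164 + (0.45/2)·(2.047714 + 0.783273) = -0.303192
t=0.900000, p=-0.303192:
  k1 = f(0.900000, -0.303192) = 1.067772
  k2 = f(1.350000, 0.177306) = 0.092073
  p ← -0.303192 + (0.45/2)·(1.067772 + 0.092073) = -0.042227
p(1.35) ≈ -0.0422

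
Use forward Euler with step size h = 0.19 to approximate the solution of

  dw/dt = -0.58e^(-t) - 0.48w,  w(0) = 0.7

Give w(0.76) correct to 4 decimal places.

0.1887

Euler: w_{n+1} = w_n + h·f(t_n, w_n).
t=0.000000, w=0.700000: f=-0.916000 → w ← 0.700000 + 0.19·(-0.916000) = 0.525960
t=0.190000, w=0.525960: f=-0.732097 → w ← 0.525960 + 0.19·(-0.732097) = 0.386862
t=0.380000, w=0.386862: f=-0.582333 → w ← 0.386862 + 0.19·(-0.582333) = 0.276218
t=0.570000, w=0.276218: f=-0.460590 → w ← 0.276218 + 0.19·(-0.460590) = 0.188706
w(0.76) ≈ 0.1887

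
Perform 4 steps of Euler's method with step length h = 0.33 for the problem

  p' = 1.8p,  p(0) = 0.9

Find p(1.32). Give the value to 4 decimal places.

5.8103

Euler: p_{n+1} = p_n + h·f(t_n, p_n).
t=0.000000, p=0.900000: f=1.620000 → p ← 0.900000 + 0.33·1.620000 = 1.434600
t=0.330000, p=1.434600: f=2.582280 → p ← 1.434600 + 0.33·2.582280 = 2.286752
t=0.660000, p=2.286752: f=4.116154 → p ← 2.286752 + 0.33·4.116154 = 3.645083
t=0.990000, p=3.645083: f=6.561150 → p ← 3.645083 + 0.33·6.561150 = 5.810263
p(1.32) ≈ 5.8103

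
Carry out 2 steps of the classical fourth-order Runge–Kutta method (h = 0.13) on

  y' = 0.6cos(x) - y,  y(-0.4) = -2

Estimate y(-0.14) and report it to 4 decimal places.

-1.4099

RK4: k1 = f(x_n, y_n); k2 = f(x_n + h/2, y_n + (h/2)·k1); k3 = f(x_n + h/2, y_n + (h/2)·k2); k4 = f(x_n + h, y_n + h·k3); y_{n+1} = y_n + (h/6)·(k1 + 2k2 + 2k3 + k4).
x=-0.400000, y=-2.000000:
  k1 = f(-0.400000, -2.000000) = 2.552637
  k2 = f(-0.335000, -1.834079) = 2.400725
  k3 = f(-0.335000, -1.843953) = 2.410599
  k4 = f(-0.270000, -1.686622) = 2.264885
  y ← -2.000000 + (0.13/6)·(k1 + 2k2 + 2k3 + k4) = -1.687130
x=-0.270000, y=-1.687130:
  k1 = f(-0.270000, -1.687130) = 2.265392
  k2 = f(-0.205000, -1.539879) = 2.127316
  k3 = f(-0.205000, -1.548854) = 2.136291
  k4 = f(-0.140000, -1.409412) = 2.003541
  y ← -1.687130 + (0.13/6)·(k1 + 2k2 + 2k3 + k4) = -1.409880
y(-0.14) ≈ -1.4099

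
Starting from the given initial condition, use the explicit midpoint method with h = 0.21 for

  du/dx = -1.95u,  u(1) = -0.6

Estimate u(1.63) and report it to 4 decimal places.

Midpoint: k1 = f(x_n, u_n); k2 = f(x_n + h/2, u_n + (h/2)·k1); u_{n+1} = u_n + h·k2.
x=1.000000, u=-0.600000:
  k1 = f(1.000000, -0.600000) = 1.170000
  k2 = f(1.105000, -0.477150) = 0.930442
  u ← -0.600000 + 0.21·0.930442 = -0.404607
x=1.210000, u=-0.404607:
  k1 = f(1.210000, -0.404607) = 0.788984
  k2 = f(1.315000, -0.321764) = 0.627439
  u ← -0.404607 + 0.21·0.627439 = -0.272845
x=1.420000, u=-0.272845:
  k1 = f(1.420000, -0.272845) = 0.532047
  k2 = f(1.525000, -0.216980) = 0.423111
  u ← -0.272845 + 0.21·0.423111 = -0.183992
u(1.63) ≈ -0.1840

-0.1840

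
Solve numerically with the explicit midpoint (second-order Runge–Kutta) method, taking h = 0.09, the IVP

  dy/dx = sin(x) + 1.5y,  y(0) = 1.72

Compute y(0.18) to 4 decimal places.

Midpoint: k1 = f(x_n, y_n); k2 = f(x_n + h/2, y_n + (h/2)·k1); y_{n+1} = y_n + h·k2.
x=0.000000, y=1.720000:
  k1 = f(0.000000, 1.720000) = 2.580000
  k2 = f(0.045000, 1.836100) = 2.799135
  y ← 1.720000 + 0.09·2.799135 = 1.971922
x=0.090000, y=1.971922:
  k1 = f(0.090000, 1.971922) = 3.047762
  k2 = f(0.135000, 2.109071) = 3.298197
  y ← 1.971922 + 0.09·3.298197 = 2.268760
y(0.18) ≈ 2.2688

2.2688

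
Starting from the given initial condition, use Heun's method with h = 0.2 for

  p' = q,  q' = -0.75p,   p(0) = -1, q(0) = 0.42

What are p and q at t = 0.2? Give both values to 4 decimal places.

-0.9010, 0.5637

Heun on (p,q): k1 = f(t_n, state_n); k2 = f(t_n + h, state_n + h·k1); state_{n+1} = state_n + (h/2)·(k1 + k2).
0.000000: (-1.000000, 0.420000)
  k1 = (0.420000, 0.750000)
  predictor → (-0.916000, 0.570000)
  k2 = (0.570000, 0.687000)
  → (-0.901000, 0.563700)
(p(0.2), q(0.2)) ≈ (-0.9010, 0.5637)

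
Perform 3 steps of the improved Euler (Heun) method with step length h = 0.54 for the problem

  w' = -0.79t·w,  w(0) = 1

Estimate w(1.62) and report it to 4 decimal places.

Heun: k1 = f(t_n, w_n); k2 = f(t_n + h, w_n + h·k1); w_{n+1} = w_n + (h/2)·(k1 + k2).
t=0.000000, w=1.000000:
  k1 = f(0.000000, 1.000000) = 0.000000
  k2 = f(0.540000, 1.000000) = -0.426600
  w ← 1.000000 + (0.54/2)·(0.000000 + (-0.426600)) = 0.884818
t=0.540000, w=0.884818:
  k1 = f(0.540000, 0.884818) = -0.377463
  k2 = f(1.080000, 0.680988) = -0.581019
  w ← 0.884818 + (0.54/2)·(-0.377463 + (-0.581019)) = 0.626028
t=1.080000, w=0.626028:
  k1 = f(1.080000, 0.626028) = -0.534127
  k2 = f(1.620000, 0.337599) = -0.432060
  w ← 0.626028 + (0.54/2)·(-0.534127 + (-0.432060)) = 0.365157
w(1.62) ≈ 0.3652

0.3652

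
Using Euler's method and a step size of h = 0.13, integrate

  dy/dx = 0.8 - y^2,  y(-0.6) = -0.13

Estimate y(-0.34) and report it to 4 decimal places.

0.0757

Euler: y_{n+1} = y_n + h·f(x_n, y_n).
x=-0.600000, y=-0.130000: f=0.783100 → y ← -0.130000 + 0.13·0.783100 = -0.028197
x=-0.470000, y=-0.028197: f=0.799205 → y ← -0.028197 + 0.13·0.799205 = 0.075700
y(-0.34) ≈ 0.0757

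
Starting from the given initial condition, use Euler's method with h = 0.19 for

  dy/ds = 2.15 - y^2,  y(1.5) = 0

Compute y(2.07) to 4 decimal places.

1.0766

Euler: y_{n+1} = y_n + h·f(s_n, y_n).
s=1.500000, y=0.000000: f=2.150000 → y ← 0.000000 + 0.19·2.150000 = 0.408500
s=1.690000, y=0.408500: f=1.983128 → y ← 0.408500 + 0.19·1.983128 = 0.785294
s=1.880000, y=0.785294: f=1.533313 → y ← 0.785294 + 0.19·1.533313 = 1.076624
y(2.07) ≈ 1.0766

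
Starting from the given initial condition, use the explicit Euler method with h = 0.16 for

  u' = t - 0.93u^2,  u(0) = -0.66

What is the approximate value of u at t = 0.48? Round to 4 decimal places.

Euler: u_{n+1} = u_n + h·f(t_n, u_n).
t=0.000000, u=-0.660000: f=-0.405108 → u ← -0.660000 + 0.16·(-0.405108) = -0.724817
t=0.160000, u=-0.724817: f=-0.328585 → u ← -0.724817 + 0.16·(-0.328585) = -0.777391
t=0.320000, u=-0.777391: f=-0.242033 → u ← -0.777391 + 0.16·(-0.242033) = -0.816116
u(0.48) ≈ -0.8161

-0.8161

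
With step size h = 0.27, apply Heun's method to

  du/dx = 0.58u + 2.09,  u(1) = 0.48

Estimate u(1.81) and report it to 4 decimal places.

2.9176

Heun: k1 = f(x_n, u_n); k2 = f(x_n + h, u_n + h·k1); u_{n+1} = u_n + (h/2)·(k1 + k2).
x=1.000000, u=0.480000:
  k1 = f(1.000000, 0.480000) = 2.368400
  k2 = f(1.270000, 1.119468) = 2.739291
  u ← 0.480000 + (0.27/2)·(2.368400 + 2.739291) = 1.169538
x=1.270000, u=1.169538:
  k1 = f(1.270000, 1.169538) = 2.768332
  k2 = f(1.540000, 1.916988) = 3.201853
  u ← 1.169538 + (0.27/2)·(2.768332 + 3.201853) = 1.975513
x=1.540000, u=1.975513:
  k1 = f(1.540000, 1.975513) = 3.235798
  k2 = f(1.810000, 2.849179) = 3.742524
  u ← 1.975513 + (0.27/2)·(3.235798 + 3.742524) = 2.917587
u(1.81) ≈ 2.9176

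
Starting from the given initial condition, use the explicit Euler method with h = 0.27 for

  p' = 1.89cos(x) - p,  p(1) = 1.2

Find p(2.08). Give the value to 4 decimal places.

Euler: p_{n+1} = p_n + h·f(x_n, p_n).
x=1.000000, p=1.200000: f=-0.178829 → p ← 1.200000 + 0.27·(-0.178829) = 1.151716
x=1.270000, p=1.151716: f=-0.591745 → p ← 1.151716 + 0.27·(-0.591745) = 0.991945
x=1.540000, p=0.991945: f=-0.933749 → p ← 0.991945 + 0.27·(-0.933749) = 0.739833
x=1.810000, p=0.739833: f=-1.187629 → p ← 0.739833 + 0.27·(-1.187629) = 0.419173
p(2.08) ≈ 0.4192

0.4192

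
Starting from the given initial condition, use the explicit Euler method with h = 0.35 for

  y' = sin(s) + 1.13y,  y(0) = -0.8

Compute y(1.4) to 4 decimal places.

-2.1820

Euler: y_{n+1} = y_n + h·f(s_n, y_n).
s=0.000000, y=-0.800000: f=-0.904000 → y ← -0.800000 + 0.35·(-0.904000) = -1.116400
s=0.350000, y=-1.116400: f=-0.918634 → y ← -1.116400 + 0.35·(-0.918634) = -1.437922
s=0.700000, y=-1.437922: f=-0.980634 → y ← -1.437922 + 0.35·(-0.980634) = -1.781144
s=1.050000, y=-1.781144: f=-1.145269 → y ← -1.781144 + 0.35·(-1.145269) = -2.181988
y(1.4) ≈ -2.1820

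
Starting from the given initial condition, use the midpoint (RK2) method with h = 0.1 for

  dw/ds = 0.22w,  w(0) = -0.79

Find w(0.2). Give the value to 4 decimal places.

-0.8255

Midpoint: k1 = f(s_n, w_n); k2 = f(s_n + h/2, w_n + (h/2)·k1); w_{n+1} = w_n + h·k2.
s=0.000000, w=-0.790000:
  k1 = f(0.000000, -0.790000) = -0.173800
  k2 = f(0.050000, -0.798690) = -0.175712
  w ← -0.790000 + 0.1·(-0.175712) = -0.807571
s=0.100000, w=-0.807571:
  k1 = f(0.100000, -0.807571) = -0.177666
  k2 = f(0.150000, -0.816454) = -0.179620
  w ← -0.807571 + 0.1·(-0.179620) = -0.825533
w(0.2) ≈ -0.8255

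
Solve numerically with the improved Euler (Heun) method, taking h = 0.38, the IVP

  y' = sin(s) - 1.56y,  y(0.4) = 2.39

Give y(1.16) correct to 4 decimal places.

1.1361

Heun: k1 = f(s_n, y_n); k2 = f(s_n + h, y_n + h·k1); y_{n+1} = y_n + (h/2)·(k1 + k2).
s=0.400000, y=2.390000:
  k1 = f(0.400000, 2.390000) = -3.338982
  k2 = f(0.780000, 1.121187) = -1.045772
  y ← 2.390000 + (0.38/2)·(-3.338982 + (-1.045772)) = 1.556897
s=0.780000, y=1.556897:
  k1 = f(0.780000, 1.556897) = -1.725480
  k2 = f(1.160000, 0.901215) = -0.489092
  y ← 1.556897 + (0.38/2)·(-1.725480 + (-0.489092)) = 1.136128
y(1.16) ≈ 1.1361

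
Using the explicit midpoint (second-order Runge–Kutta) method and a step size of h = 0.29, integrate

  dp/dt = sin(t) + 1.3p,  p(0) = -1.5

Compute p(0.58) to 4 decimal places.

-2.9468

Midpoint: k1 = f(t_n, p_n); k2 = f(t_n + h/2, p_n + (h/2)·k1); p_{n+1} = p_n + h·k2.
t=0.000000, p=-1.500000:
  k1 = f(0.000000, -1.500000) = -1.950000
  k2 = f(0.145000, -1.782750) = -2.173083
  p ← -1.500000 + 0.29·(-2.173083) = -2.130194
t=0.290000, p=-2.130194:
  k1 = f(0.290000, -2.130194) = -2.483300
  k2 = f(0.435000, -2.490272) = -2.815944
  p ← -2.130194 + 0.29·(-2.815944) = -2.946818
p(0.58) ≈ -2.9468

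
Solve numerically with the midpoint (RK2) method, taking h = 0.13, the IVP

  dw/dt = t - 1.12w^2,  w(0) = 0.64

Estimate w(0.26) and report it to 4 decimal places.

Midpoint: k1 = f(t_n, w_n); k2 = f(t_n + h/2, w_n + (h/2)·k1); w_{n+1} = w_n + h·k2.
t=0.000000, w=0.640000:
  k1 = f(0.000000, 0.640000) = -0.458752
  k2 = f(0.065000, 0.610181) = -0.352000
  w ← 0.640000 + 0.13·(-0.352000) = 0.594240
t=0.130000, w=0.594240:
  k1 = f(0.130000, 0.594240) = -0.265496
  k2 = f(0.195000, 0.576983) = -0.177858
  w ← 0.594240 + 0.13·(-0.177858) = 0.571118
w(0.26) ≈ 0.5711

0.5711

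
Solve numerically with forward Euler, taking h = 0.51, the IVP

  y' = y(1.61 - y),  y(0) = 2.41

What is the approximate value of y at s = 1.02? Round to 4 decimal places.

1.5601

Euler: y_{n+1} = y_n + h·f(s_n, y_n).
s=0.000000, y=2.410000: f=-1.928000 → y ← 2.410000 + 0.51·(-1.928000) = 1.426720
s=0.510000, y=1.426720: f=0.261489 → y ← 1.426720 + 0.51·0.261489 = 1.560080
y(1.02) ≈ 1.5601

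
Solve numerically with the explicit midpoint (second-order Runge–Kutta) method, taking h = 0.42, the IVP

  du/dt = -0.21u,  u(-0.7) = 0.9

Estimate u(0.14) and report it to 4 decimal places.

Midpoint: k1 = f(t_n, u_n); k2 = f(t_n + h/2, u_n + (h/2)·k1); u_{n+1} = u_n + h·k2.
t=-0.700000, u=0.900000:
  k1 = f(-0.700000, 0.900000) = -0.189000
  k2 = f(-0.490000, 0.860310) = -0.180665
  u ← 0.900000 + 0.42·(-0.180665) = 0.824121
t=-0.280000, u=0.824121:
  k1 = f(-0.280000, 0.824121) = -0.173065
  k2 = f(-0.070000, 0.787777) = -0.165433
  u ← 0.824121 + 0.42·(-0.165433) = 0.754639
u(0.14) ≈ 0.7546

0.7546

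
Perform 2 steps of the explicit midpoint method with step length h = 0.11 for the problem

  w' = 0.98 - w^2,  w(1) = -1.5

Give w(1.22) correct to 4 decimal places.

-1.8968

Midpoint: k1 = f(x_n, w_n); k2 = f(x_n + h/2, w_n + (h/2)·k1); w_{n+1} = w_n + h·k2.
x=1.000000, w=-1.500000:
  k1 = f(1.000000, -1.500000) = -1.270000
  k2 = f(1.055000, -1.569850) = -1.484429
  w ← -1.500000 + 0.11·(-1.484429) = -1.663287
x=1.110000, w=-1.663287:
  k1 = f(1.110000, -1.663287) = -1.786524
  k2 = f(1.165000, -1.761546) = -2.123044
  w ← -1.663287 + 0.11·(-2.123044) = -1.896822
w(1.22) ≈ -1.8968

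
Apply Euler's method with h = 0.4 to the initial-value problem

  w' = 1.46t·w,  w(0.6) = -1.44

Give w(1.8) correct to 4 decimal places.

Euler: w_{n+1} = w_n + h·f(t_n, w_n).
t=0.600000, w=-1.440000: f=-1.261440 → w ← -1.440000 + 0.4·(-1.261440) = -1.944576
t=1.000000, w=-1.944576: f=-2.839081 → w ← -1.944576 + 0.4·(-2.839081) = -3.080208
t=1.400000, w=-3.080208: f=-6.295946 → w ← -3.080208 + 0.4·(-6.295946) = -5.598587
w(1.8) ≈ -5.5986

-5.5986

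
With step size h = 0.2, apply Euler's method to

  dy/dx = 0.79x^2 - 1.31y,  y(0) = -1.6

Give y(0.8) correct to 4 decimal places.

Euler: y_{n+1} = y_n + h·f(x_n, y_n).
x=0.000000, y=-1.600000: f=2.096000 → y ← -1.600000 + 0.2·2.096000 = -1.180800
x=0.200000, y=-1.180800: f=1.578448 → y ← -1.180800 + 0.2·1.578448 = -0.865110
x=0.400000, y=-0.865110: f=1.259695 → y ← -0.865110 + 0.2·1.259695 = -0.613171
x=0.600000, y=-0.613171: f=1.087655 → y ← -0.613171 + 0.2·1.087655 = -0.395641
y(0.8) ≈ -0.3956

-0.3956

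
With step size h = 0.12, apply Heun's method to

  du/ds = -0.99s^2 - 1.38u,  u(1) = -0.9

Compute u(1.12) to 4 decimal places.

-0.8874

Heun: k1 = f(s_n, u_n); k2 = f(s_n + h, u_n + h·k1); u_{n+1} = u_n + (h/2)·(k1 + k2).
s=1.000000, u=-0.900000:
  k1 = f(1.000000, -0.900000) = 0.252000
  k2 = f(1.120000, -0.869760) = -0.041587
  u ← -0.900000 + (0.12/2)·(0.252000 + (-0.041587)) = -0.887375
u(1.12) ≈ -0.8874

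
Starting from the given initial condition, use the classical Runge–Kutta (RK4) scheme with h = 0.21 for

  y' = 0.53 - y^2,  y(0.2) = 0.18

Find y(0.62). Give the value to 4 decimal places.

0.3689

RK4: k1 = f(t_n, y_n); k2 = f(t_n + h/2, y_n + (h/2)·k1); k3 = f(t_n + h/2, y_n + (h/2)·k2); k4 = f(t_n + h, y_n + h·k3); y_{n+1} = y_n + (h/6)·(k1 + 2k2 + 2k3 + k4).
t=0.200000, y=0.180000:
  k1 = f(0.200000, 0.180000) = 0.497600
  k2 = f(0.305000, 0.232248) = 0.476061
  k3 = f(0.305000, 0.229986) = 0.477106
  k4 = f(0.410000, 0.280192) = 0.451492
  y ← 0.180000 + (0.21/6)·(k1 + 2k2 + 2k3 + k4) = 0.279940
t=0.410000, y=0.279940:
  k1 = f(0.410000, 0.279940) = 0.451634
  k2 = f(0.515000, 0.327361) = 0.422834
  k3 = f(0.515000, 0.324338) = 0.424805
  k4 = f(0.620000, 0.369149) = 0.393729
  y ← 0.279940 + (0.21/6)·(k1 + 2k2 + 2k3 + k4) = 0.368862
y(0.62) ≈ 0.3689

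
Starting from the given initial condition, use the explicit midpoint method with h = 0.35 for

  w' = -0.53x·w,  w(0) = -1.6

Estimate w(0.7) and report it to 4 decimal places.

-1.4022

Midpoint: k1 = f(x_n, w_n); k2 = f(x_n + h/2, w_n + (h/2)·k1); w_{n+1} = w_n + h·k2.
x=0.000000, w=-1.600000:
  k1 = f(0.000000, -1.600000) = 0.000000
  k2 = f(0.175000, -1.600000) = 0.148400
  w ← -1.600000 + 0.35·0.148400 = -1.548060
x=0.350000, w=-1.548060:
  k1 = f(0.350000, -1.548060) = 0.287165
  k2 = f(0.525000, -1.497806) = 0.416765
  w ← -1.548060 + 0.35·0.416765 = -1.402192
w(0.7) ≈ -1.4022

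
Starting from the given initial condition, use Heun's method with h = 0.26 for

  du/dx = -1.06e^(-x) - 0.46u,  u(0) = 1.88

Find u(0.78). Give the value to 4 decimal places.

Heun: k1 = f(x_n, u_n); k2 = f(x_n + h, u_n + h·k1); u_{n+1} = u_n + (h/2)·(k1 + k2).
x=0.000000, u=1.880000:
  k1 = f(0.000000, 1.880000) = -1.924800
  k2 = f(0.260000, 1.379552) = -1.451909
  u ← 1.880000 + (0.26/2)·(-1.924800 + (-1.451909)) = 1.441028
x=0.260000, u=1.441028:
  k1 = f(0.260000, 1.441028) = -1.480188
  k2 = f(0.520000, 1.056179) = -1.116034
  u ← 1.441028 + (0.26/2)·(-1.480188 + (-1.116034)) = 1.103519
x=0.520000, u=1.103519:
  k1 = f(0.520000, 1.103519) = -1.137811
  k2 = f(0.780000, 0.807688) = -0.857447
  u ← 1.103519 + (0.26/2)·(-1.137811 + (-0.857447)) = 0.844136
u(0.78) ≈ 0.8441

0.8441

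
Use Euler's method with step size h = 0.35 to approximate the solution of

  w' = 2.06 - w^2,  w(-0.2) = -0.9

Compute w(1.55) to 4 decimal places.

Euler: w_{n+1} = w_n + h·f(x_n, w_n).
x=-0.200000, w=-0.900000: f=1.250000 → w ← -0.900000 + 0.35·1.250000 = -0.462500
x=0.150000, w=-0.462500: f=1.846094 → w ← -0.462500 + 0.35·1.846094 = 0.183633
x=0.500000, w=0.183633: f=2.026279 → w ← 0.183633 + 0.35·2.026279 = 0.892830
x=0.850000, w=0.892830: f=1.262854 → w ← 0.892830 + 0.35·1.262854 = 1.334829
x=1.200000, w=1.334829: f=0.278231 → w ← 1.334829 + 0.35·0.278231 = 1.432210
w(1.55) ≈ 1.4322

1.4322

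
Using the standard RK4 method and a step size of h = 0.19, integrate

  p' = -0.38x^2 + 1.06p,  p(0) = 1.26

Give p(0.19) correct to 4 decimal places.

1.5402

RK4: k1 = f(x_n, p_n); k2 = f(x_n + h/2, p_n + (h/2)·k1); k3 = f(x_n + h/2, p_n + (h/2)·k2); k4 = f(x_n + h, p_n + h·k3); p_{n+1} = p_n + (h/6)·(k1 + 2k2 + 2k3 + k4).
x=0.000000, p=1.260000:
  k1 = f(0.000000, 1.260000) = 1.335600
  k2 = f(0.095000, 1.386882) = 1.466665
  k3 = f(0.095000, 1.399333) = 1.479864
  k4 = f(0.190000, 1.541174) = 1.619927
  p ← 1.260000 + (0.19/6)·(k1 + 2k2 + 2k3 + k4) = 1.540205
p(0.19) ≈ 1.5402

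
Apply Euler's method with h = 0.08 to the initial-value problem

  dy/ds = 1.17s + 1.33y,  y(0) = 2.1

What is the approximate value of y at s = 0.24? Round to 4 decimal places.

2.8674

Euler: y_{n+1} = y_n + h·f(s_n, y_n).
s=0.000000, y=2.100000: f=2.793000 → y ← 2.100000 + 0.08·2.793000 = 2.323440
s=0.080000, y=2.323440: f=3.183775 → y ← 2.323440 + 0.08·3.183775 = 2.578142
s=0.160000, y=2.578142: f=3.616129 → y ← 2.578142 + 0.08·3.616129 = 2.867432
y(0.24) ≈ 2.8674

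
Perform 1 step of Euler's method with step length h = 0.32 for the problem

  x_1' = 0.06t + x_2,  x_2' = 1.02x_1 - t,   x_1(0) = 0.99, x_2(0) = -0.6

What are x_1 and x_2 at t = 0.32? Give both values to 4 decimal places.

Euler on (x_1,x_2): x_1_{n+1} = x_1_n + h·x_1', x_2_{n+1} = x_2_n + h·x_2'.
0.000000: (0.990000, -0.600000); f=(-0.600000, 1.009800) → (0.798000, -0.276864)
(x_1(0.32), x_2(0.32)) ≈ (0.7980, -0.2769)

0.7980, -0.2769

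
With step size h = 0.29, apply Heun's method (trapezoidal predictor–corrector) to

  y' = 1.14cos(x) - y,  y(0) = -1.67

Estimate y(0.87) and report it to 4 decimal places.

Heun: k1 = f(x_n, y_n); k2 = f(x_n + h, y_n + h·k1); y_{n+1} = y_n + (h/2)·(k1 + k2).
x=0.000000, y=-1.670000:
  k1 = f(0.000000, -1.670000) = 2.810000
  k2 = f(0.290000, -0.855100) = 1.947498
  y ← -1.670000 + (0.29/2)·(2.810000 + 1.947498) = -0.980163
x=0.290000, y=-0.980163:
  k1 = f(0.290000, -0.980163) = 2.072561
  k2 = f(0.580000, -0.379120) = 1.332688
  y ← -0.980163 + (0.29/2)·(2.072561 + 1.332688) = -0.486402
x=0.580000, y=-0.486402:
  k1 = f(0.580000, -0.486402) = 1.439969
  k2 = f(0.870000, -0.068811) = 0.803913
  y ← -0.486402 + (0.29/2)·(1.439969 + 0.803913) = -0.161039
y(0.87) ≈ -0.1610

-0.1610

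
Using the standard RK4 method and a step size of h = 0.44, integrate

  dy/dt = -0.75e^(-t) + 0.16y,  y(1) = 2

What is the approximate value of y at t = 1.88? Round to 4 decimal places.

RK4: k1 = f(t_n, y_n); k2 = f(t_n + h/2, y_n + (h/2)·k1); k3 = f(t_n + h/2, y_n + (h/2)·k2); k4 = f(t_n + h, y_n + h·k3); y_{n+1} = y_n + (h/6)·(k1 + 2k2 + 2k3 + k4).
t=1.000000, y=2.000000:
  k1 = f(1.000000, 2.000000) = 0.044090
  k2 = f(1.220000, 2.009700) = 0.100129
  k3 = f(1.220000, 2.022028) = 0.102102
  k4 = f(1.440000, 2.044925) = 0.149492
  y ← 2.000000 + (0.44/6)·(k1 + 2k2 + 2k3 + k4) = 2.043857
t=1.440000, y=2.043857:
  k1 = f(1.440000, 2.043857) = 0.149321
  k2 = f(1.660000, 2.076707) = 0.189669
  k3 = f(1.660000, 2.085584) = 0.191089
  k4 = f(1.880000, 2.127936) = 0.226027
  y ← 2.043857 + (0.44/6)·(k1 + 2k2 + 2k3 + k4) = 2.127227
y(1.88) ≈ 2.1272

2.1272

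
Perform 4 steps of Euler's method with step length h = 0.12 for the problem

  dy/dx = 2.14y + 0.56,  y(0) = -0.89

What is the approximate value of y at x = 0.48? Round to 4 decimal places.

-1.8293

Euler: y_{n+1} = y_n + h·f(x_n, y_n).
x=0.000000, y=-0.890000: f=-1.344600 → y ← -0.890000 + 0.12·(-1.344600) = -1.051352
x=0.120000, y=-1.051352: f=-1.689893 → y ← -1.051352 + 0.12·(-1.689893) = -1.254139
x=0.240000, y=-1.254139: f=-2.123858 → y ← -1.254139 + 0.12·(-2.123858) = -1.509002
x=0.360000, y=-1.509002: f=-2.669265 → y ← -1.509002 + 0.12·(-2.669265) = -1.829314
y(0.48) ≈ -1.8293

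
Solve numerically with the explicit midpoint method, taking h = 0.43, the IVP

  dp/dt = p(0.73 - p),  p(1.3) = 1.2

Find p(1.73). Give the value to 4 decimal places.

1.0382

Midpoint: k1 = f(t_n, p_n); k2 = f(t_n + h/2, p_n + (h/2)·k1); p_{n+1} = p_n + h·k2.
t=1.300000, p=1.200000:
  k1 = f(1.300000, 1.200000) = -0.564000
  k2 = f(1.515000, 1.078740) = -0.376200
  p ← 1.200000 + 0.43·(-0.376200) = 1.038234
p(1.73) ≈ 1.0382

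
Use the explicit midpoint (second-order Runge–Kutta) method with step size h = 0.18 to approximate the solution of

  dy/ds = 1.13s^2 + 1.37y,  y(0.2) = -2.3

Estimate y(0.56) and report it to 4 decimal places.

-3.6790

Midpoint: k1 = f(s_n, y_n); k2 = f(s_n + h/2, y_n + (h/2)·k1); y_{n+1} = y_n + h·k2.
s=0.200000, y=-2.300000:
  k1 = f(0.200000, -2.300000) = -3.105800
  k2 = f(0.290000, -2.579522) = -3.438912
  y ← -2.300000 + 0.18·(-3.438912) = -2.919004
s=0.380000, y=-2.919004:
  k1 = f(0.380000, -2.919004) = -3.835864
  k2 = f(0.470000, -3.264232) = -4.222381
  y ← -2.919004 + 0.18·(-4.222381) = -3.679033
y(0.56) ≈ -3.6790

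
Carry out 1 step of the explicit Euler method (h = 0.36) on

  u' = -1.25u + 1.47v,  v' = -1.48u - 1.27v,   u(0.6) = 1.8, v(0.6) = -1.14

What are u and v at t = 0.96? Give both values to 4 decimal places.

Euler on (u,v): u_{n+1} = u_n + h·u', v_{n+1} = v_n + h·v'.
0.600000: (1.800000, -1.140000); f=(-3.925800, -1.216200) → (0.386712, -1.577832)
(u(0.96), v(0.96)) ≈ (0.3867, -1.5778)

0.3867, -1.5778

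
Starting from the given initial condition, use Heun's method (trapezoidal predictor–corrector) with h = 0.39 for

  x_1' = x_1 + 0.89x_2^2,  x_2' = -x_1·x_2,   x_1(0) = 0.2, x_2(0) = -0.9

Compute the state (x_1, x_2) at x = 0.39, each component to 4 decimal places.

Heun on (x_1,x_2): k1 = f(x_n, state_n); k2 = f(x_n + h, state_n + h·k1); state_{n+1} = state_n + (h/2)·(k1 + k2).
0.000000: (0.200000, -0.900000)
  k1 = (0.920900, 0.180000)
  predictor → (0.559151, -0.829800)
  k2 = (1.171977, 0.463983)
  → (0.608111, -0.774423)
(x_1(0.39), x_2(0.39)) ≈ (0.6081, -0.7744)

0.6081, -0.7744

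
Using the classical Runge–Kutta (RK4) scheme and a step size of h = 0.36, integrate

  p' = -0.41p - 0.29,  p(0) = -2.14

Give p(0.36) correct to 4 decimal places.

RK4: k1 = f(s_n, p_n); k2 = f(s_n + h/2, p_n + (h/2)·k1); k3 = f(s_n + h/2, p_n + (h/2)·k2); k4 = f(s_n + h, p_n + h·k3); p_{n+1} = p_n + (h/6)·(k1 + 2k2 + 2k3 + k4).
s=0.000000, p=-2.140000:
  k1 = f(0.000000, -2.140000) = 0.587400
  k2 = f(0.180000, -2.034268) = 0.544050
  k3 = f(0.180000, -2.042071) = 0.547249
  k4 = f(0.360000, -1.942990) = 0.506626
  p ← -2.140000 + (0.36/6)·(k1 + 2k2 + 2k3 + k4) = -1.943403
p(0.36) ≈ -1.9434

-1.9434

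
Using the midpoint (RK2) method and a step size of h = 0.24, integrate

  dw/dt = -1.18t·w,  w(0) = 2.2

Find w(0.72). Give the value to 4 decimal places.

Midpoint: k1 = f(t_n, w_n); k2 = f(t_n + h/2, w_n + (h/2)·k1); w_{n+1} = w_n + h·k2.
t=0.000000, w=2.200000:
  k1 = f(0.000000, 2.200000) = 0.000000
  k2 = f(0.120000, 2.200000) = -0.311520
  w ← 2.200000 + 0.24·(-0.311520) = 2.125235
t=0.240000, w=2.125235:
  k1 = f(0.240000, 2.125235) = -0.601867
  k2 = f(0.360000, 2.053011) = -0.872119
  w ← 2.125235 + 0.24·(-0.872119) = 1.915927
t=0.480000, w=1.915927:
  k1 = f(0.480000, 1.915927) = -1.085181
  k2 = f(0.600000, 1.785705) = -1.264279
  w ← 1.915927 + 0.24·(-1.264279) = 1.612500
w(0.72) ≈ 1.6125

1.6125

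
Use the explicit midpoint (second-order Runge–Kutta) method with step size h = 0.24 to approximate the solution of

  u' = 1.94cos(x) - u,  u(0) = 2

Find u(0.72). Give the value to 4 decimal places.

1.8701

Midpoint: k1 = f(x_n, u_n); k2 = f(x_n + h/2, u_n + (h/2)·k1); u_{n+1} = u_n + h·k2.
x=0.000000, u=2.000000:
  k1 = f(0.000000, 2.000000) = -0.060000
  k2 = f(0.120000, 1.992800) = -0.066751
  u ← 2.000000 + 0.24·(-0.066751) = 1.983980
x=0.240000, u=1.983980:
  k1 = f(0.240000, 1.983980) = -0.099584
  k2 = f(0.360000, 1.972030) = -0.156390
  u ← 1.983980 + 0.24·(-0.156390) = 1.946446
x=0.480000, u=1.946446:
  k1 = f(0.480000, 1.946446) = -0.225676
  k2 = f(0.600000, 1.919365) = -0.318214
  u ← 1.946446 + 0.24·(-0.318214) = 1.870075
u(0.72) ≈ 1.8701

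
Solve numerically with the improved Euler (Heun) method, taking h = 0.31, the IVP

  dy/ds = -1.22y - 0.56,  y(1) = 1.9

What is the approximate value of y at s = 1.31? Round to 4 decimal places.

Heun: k1 = f(s_n, y_n); k2 = f(s_n + h, y_n + h·k1); y_{n+1} = y_n + (h/2)·(k1 + k2).
s=1.000000, y=1.900000:
  k1 = f(1.000000, 1.900000) = -2.878000
  k2 = f(1.310000, 1.007820) = -1.789540
  y ← 1.900000 + (0.31/2)·(-2.878000 + (-1.789540)) = 1.176531
y(1.31) ≈ 1.1765

1.1765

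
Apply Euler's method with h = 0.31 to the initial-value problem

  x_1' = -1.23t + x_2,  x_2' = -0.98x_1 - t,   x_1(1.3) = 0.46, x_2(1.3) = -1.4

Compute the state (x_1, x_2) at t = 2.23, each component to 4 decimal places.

Euler on (x_1,x_2): x_1_{n+1} = x_1_n + h·x_1', x_2_{n+1} = x_2_n + h·x_2'.
1.300000: (0.460000, -1.400000); f=(-2.999000, -1.750800) → (-0.469690, -1.942748)
1.610000: (-0.469690, -1.942748); f=(-3.923048, -1.149704) → (-1.685835, -2.299156)
1.920000: (-1.685835, -2.299156); f=(-4.660756, -0.267882) → (-3.130669, -2.382200)
(x_1(2.23), x_2(2.23)) ≈ (-3.1307, -2.3822)

-3.1307, -2.3822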